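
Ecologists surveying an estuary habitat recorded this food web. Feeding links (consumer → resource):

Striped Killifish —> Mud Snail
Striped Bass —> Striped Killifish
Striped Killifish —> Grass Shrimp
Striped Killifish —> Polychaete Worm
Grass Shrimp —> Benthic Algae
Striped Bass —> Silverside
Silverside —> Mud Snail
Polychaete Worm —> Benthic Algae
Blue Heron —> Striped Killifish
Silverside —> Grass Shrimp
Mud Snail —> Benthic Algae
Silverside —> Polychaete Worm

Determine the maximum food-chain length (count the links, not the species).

3 links

One longest chain: Benthic Algae → Mud Snail → Striped Killifish → Striped Bass.
It has 4 species and 3 links.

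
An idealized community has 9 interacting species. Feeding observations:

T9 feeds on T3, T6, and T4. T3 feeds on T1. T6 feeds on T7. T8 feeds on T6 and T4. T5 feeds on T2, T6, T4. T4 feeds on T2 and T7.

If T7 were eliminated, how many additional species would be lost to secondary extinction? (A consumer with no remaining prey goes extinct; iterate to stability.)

Remove T7.
Round 1: T6 (all prey gone) → extinct.
No further losses. Total secondary extinctions: 1.

1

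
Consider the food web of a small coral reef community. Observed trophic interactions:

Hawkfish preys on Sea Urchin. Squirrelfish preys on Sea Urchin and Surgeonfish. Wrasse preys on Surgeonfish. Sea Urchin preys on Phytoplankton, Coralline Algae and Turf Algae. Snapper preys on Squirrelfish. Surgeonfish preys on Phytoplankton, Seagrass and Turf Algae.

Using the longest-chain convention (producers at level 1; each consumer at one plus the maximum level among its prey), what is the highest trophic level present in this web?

4

Producers (level 1): Phytoplankton, Coralline Algae, Turf Algae, Seagrass.
Phytoplankton → Sea Urchin → Squirrelfish → Snapper gives Snapper level 4.
No species has a prey at level 4, so no species reaches level 5.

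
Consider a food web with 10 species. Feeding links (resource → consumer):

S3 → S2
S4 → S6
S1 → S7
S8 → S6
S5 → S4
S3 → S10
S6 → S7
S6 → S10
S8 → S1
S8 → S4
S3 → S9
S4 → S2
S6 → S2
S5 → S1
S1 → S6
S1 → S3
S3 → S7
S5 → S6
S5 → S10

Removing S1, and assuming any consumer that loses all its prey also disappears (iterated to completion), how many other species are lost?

Remove S1.
Round 1: S3 (all prey gone) → extinct.
Round 2: S9 (all prey gone) → extinct.
No further losses. Total secondary extinctions: 2.

2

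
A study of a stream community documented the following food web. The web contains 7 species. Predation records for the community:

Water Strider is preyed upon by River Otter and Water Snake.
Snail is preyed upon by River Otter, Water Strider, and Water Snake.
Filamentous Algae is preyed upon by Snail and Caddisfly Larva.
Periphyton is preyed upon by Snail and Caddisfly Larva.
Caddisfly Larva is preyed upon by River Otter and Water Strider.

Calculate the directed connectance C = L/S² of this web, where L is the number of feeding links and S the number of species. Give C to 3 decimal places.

C = 0.224

The web has S = 7 species and L = 11 feeding links.
C = L / S² = 11 / 49 = 0.2245 ≈ 0.224.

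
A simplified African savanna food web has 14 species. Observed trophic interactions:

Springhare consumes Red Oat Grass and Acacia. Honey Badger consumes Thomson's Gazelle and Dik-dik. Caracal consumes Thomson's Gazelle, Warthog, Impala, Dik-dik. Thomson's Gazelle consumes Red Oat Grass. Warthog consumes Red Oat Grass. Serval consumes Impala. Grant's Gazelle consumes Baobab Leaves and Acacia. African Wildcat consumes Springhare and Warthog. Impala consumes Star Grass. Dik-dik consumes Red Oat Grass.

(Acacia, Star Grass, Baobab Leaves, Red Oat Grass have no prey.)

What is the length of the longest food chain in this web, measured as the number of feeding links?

2 links

One longest chain: Red Oat Grass → Warthog → African Wildcat.
It has 3 species and 2 links.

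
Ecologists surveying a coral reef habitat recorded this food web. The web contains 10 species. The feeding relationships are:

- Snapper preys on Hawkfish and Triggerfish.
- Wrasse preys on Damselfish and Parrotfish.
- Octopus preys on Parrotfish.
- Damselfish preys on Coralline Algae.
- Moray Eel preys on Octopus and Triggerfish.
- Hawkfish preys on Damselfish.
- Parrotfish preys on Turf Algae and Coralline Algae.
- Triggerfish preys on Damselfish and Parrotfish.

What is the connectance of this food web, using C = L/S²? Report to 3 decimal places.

C = 0.130

The web has S = 10 species and L = 13 feeding links.
C = L / S² = 13 / 100 = 0.1300 ≈ 0.130.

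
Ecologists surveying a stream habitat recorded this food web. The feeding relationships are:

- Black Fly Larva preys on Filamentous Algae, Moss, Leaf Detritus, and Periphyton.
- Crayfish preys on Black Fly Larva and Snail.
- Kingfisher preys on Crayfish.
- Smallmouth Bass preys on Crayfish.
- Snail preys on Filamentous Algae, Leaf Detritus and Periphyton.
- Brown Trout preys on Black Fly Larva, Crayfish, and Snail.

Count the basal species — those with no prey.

Basal species (no prey listed): Moss, Periphyton, Leaf Detritus, Filamentous Algae.
Count: 4.

4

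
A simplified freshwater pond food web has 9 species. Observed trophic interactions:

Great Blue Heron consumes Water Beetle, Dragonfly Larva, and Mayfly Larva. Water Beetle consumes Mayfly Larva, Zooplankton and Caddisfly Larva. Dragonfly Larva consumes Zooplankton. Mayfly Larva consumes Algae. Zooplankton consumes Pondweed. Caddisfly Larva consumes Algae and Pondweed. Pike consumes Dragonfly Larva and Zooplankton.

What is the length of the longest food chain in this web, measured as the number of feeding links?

3 links

One longest chain: Pondweed → Zooplankton → Dragonfly Larva → Pike.
It has 4 species and 3 links.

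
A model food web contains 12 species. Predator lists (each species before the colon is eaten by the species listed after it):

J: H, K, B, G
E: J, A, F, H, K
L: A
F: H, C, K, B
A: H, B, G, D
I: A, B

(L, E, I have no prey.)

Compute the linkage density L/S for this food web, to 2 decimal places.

There are L = 20 links among S = 12 species.
L/S = 20/12 = 1.6667 ≈ 1.67.

L/S = 1.67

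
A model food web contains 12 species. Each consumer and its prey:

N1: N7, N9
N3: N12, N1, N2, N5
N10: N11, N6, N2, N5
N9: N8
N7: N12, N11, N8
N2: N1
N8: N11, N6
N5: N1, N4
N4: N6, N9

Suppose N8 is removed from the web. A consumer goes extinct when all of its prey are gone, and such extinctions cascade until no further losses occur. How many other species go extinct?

1

Remove N8.
Round 1: N9 (all prey gone) → extinct.
No further losses. Total secondary extinctions: 1.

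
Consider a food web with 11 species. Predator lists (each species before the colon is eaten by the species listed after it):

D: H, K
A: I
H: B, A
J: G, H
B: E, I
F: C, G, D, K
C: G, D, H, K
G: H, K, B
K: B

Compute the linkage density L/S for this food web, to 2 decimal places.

L/S = 1.91

There are L = 21 links among S = 11 species.
L/S = 21/11 = 1.9091 ≈ 1.91.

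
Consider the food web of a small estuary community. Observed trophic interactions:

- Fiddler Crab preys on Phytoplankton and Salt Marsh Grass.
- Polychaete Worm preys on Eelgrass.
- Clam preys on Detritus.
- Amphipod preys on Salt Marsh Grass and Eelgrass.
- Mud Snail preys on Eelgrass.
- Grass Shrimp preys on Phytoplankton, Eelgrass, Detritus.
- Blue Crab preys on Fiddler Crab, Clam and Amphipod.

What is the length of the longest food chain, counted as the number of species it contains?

One longest chain: Salt Marsh Grass → Amphipod → Blue Crab.
It has 3 species and 2 links.

3 species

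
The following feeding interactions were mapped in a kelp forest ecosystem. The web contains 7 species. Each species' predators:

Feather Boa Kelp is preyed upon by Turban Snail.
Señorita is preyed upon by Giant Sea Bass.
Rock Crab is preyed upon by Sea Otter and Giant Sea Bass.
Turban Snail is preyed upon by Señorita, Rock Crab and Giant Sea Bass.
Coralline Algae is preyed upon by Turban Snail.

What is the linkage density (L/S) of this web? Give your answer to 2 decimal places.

There are L = 8 links among S = 7 species.
L/S = 8/7 = 1.1429 ≈ 1.14.

L/S = 1.14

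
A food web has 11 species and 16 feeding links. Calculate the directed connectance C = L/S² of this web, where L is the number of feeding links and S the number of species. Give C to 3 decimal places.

C = 0.132

The web has S = 11 species and L = 16 feeding links.
C = L / S² = 16 / 121 = 0.1322 ≈ 0.132.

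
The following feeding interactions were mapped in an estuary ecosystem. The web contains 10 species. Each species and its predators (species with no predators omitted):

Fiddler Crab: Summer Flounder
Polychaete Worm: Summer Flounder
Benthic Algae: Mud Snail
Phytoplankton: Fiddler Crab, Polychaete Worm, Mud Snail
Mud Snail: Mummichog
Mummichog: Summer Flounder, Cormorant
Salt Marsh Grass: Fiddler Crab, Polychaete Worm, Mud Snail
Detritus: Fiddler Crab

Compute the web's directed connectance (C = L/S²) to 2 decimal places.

The web has S = 10 species and L = 13 feeding links.
C = L / S² = 13 / 100 = 0.1300 ≈ 0.13.

C = 0.13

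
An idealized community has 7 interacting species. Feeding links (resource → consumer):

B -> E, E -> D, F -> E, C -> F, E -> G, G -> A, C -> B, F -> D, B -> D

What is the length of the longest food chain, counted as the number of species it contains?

One longest chain: C → F → E → G → A.
It has 5 species and 4 links.

5 species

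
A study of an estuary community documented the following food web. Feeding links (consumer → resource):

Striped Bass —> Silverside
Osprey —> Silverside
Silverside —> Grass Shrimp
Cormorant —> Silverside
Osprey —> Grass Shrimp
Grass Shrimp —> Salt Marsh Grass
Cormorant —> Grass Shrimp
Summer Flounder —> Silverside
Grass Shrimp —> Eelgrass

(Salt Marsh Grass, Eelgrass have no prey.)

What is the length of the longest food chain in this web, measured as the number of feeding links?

3 links

One longest chain: Salt Marsh Grass → Grass Shrimp → Silverside → Osprey.
It has 4 species and 3 links.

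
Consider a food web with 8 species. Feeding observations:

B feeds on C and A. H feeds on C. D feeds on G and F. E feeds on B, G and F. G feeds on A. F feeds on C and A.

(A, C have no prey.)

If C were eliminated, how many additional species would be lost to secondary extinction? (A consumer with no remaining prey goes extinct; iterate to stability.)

1

Remove C.
Round 1: H (all prey gone) → extinct.
No further losses. Total secondary extinctions: 1.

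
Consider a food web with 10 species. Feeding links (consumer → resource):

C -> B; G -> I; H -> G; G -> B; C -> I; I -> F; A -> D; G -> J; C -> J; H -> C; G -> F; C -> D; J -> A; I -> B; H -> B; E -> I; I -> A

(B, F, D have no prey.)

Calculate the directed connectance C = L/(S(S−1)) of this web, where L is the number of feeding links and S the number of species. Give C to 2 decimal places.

C = 0.19

The web has S = 10 species and L = 17 feeding links.
C = L / (S(S−1)) = 17 / 90 = 0.1889 ≈ 0.19.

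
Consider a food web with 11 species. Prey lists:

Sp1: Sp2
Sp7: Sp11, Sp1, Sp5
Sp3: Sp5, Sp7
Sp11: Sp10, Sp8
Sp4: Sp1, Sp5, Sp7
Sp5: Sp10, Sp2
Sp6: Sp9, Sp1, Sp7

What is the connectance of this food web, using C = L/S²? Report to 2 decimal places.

C = 0.13

The web has S = 11 species and L = 16 feeding links.
C = L / S² = 16 / 121 = 0.1322 ≈ 0.13.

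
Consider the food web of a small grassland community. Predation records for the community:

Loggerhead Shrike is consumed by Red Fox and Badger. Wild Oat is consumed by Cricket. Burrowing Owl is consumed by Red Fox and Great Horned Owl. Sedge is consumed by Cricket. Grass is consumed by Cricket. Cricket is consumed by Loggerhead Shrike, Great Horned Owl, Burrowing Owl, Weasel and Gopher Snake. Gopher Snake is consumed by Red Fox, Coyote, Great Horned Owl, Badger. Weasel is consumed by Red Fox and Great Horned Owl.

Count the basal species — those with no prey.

3

Basal species (no prey listed): Grass, Sedge, Wild Oat.
Count: 3.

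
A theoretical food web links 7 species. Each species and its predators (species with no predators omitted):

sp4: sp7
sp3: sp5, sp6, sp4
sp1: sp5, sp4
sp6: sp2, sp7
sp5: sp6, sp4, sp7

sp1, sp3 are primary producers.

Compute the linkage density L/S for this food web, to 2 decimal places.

There are L = 11 links among S = 7 species.
L/S = 11/7 = 1.5714 ≈ 1.57.

L/S = 1.57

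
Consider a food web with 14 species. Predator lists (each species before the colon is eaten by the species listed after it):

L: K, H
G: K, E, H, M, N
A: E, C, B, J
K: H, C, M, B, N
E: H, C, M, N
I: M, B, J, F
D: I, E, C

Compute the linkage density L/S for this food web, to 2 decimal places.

L/S = 1.93

There are L = 27 links among S = 14 species.
L/S = 27/14 = 1.9286 ≈ 1.93.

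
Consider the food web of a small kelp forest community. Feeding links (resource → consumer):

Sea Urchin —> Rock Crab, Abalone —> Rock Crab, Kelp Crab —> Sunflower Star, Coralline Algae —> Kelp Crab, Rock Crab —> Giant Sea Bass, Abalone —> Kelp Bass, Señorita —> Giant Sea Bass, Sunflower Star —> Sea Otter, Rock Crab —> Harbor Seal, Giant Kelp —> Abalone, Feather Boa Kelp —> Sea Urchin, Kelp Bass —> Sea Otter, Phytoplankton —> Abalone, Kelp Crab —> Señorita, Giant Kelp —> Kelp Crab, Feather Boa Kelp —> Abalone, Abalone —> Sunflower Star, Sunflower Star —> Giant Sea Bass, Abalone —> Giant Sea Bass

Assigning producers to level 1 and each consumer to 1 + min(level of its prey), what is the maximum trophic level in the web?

Producers (level 1): Feather Boa Kelp, Coralline Algae, Phytoplankton, Giant Kelp.
Following each consumer down to its lowest-level prey: Feather Boa Kelp → Abalone → Rock Crab → Harbor Seal (levels 1 through 4).
All prey of Harbor Seal (Rock Crab 3) are at level 3 or above, so Harbor Seal is at level 1 + 3 = 4.
Every consumer has at least one prey at level 3 or below, so none exceeds level 4.

4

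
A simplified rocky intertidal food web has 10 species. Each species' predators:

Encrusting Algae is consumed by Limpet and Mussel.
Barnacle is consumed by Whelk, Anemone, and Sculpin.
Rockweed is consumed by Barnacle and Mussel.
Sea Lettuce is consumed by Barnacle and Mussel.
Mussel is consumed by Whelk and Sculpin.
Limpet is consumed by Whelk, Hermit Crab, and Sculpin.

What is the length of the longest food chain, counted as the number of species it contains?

One longest chain: Encrusting Algae → Limpet → Sculpin.
It has 3 species and 2 links.

3 species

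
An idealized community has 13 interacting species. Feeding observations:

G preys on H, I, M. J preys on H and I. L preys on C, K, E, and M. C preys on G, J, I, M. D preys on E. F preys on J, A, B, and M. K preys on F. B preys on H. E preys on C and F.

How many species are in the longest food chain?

5 species

One longest chain: H → J → F → K → L.
It has 5 species and 4 links.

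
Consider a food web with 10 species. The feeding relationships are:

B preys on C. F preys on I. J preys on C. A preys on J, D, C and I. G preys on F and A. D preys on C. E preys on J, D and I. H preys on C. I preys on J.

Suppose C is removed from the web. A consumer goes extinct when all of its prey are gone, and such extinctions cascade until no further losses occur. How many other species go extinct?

Remove C.
Round 1: B (all prey gone), D (all prey gone), H (all prey gone), J (all prey gone) → extinct.
Round 2: I (all prey gone) → extinct.
Round 3: A (all prey gone), F (all prey gone), E (all prey gone) → extinct.
Round 4: G (all prey gone) → extinct.
No further losses. Total secondary extinctions: 9.

9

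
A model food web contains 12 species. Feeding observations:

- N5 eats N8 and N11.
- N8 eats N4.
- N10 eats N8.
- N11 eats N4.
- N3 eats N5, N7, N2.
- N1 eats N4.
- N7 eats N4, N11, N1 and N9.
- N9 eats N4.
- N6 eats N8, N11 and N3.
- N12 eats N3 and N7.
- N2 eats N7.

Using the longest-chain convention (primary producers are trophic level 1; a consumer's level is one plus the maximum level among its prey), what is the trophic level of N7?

N4 is a producer → level 1.
N9 eats N4 → level 2.
N7 eats N9 (level 2); other prey at levels: N4 1, N1 2, N11 2 → level 3.

Trophic level 3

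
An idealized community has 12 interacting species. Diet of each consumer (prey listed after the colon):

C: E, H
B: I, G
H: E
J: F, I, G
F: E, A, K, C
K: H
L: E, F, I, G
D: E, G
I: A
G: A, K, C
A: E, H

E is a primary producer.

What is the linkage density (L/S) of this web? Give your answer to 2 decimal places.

There are L = 25 links among S = 12 species.
L/S = 25/12 = 2.0833 ≈ 2.08.

L/S = 2.08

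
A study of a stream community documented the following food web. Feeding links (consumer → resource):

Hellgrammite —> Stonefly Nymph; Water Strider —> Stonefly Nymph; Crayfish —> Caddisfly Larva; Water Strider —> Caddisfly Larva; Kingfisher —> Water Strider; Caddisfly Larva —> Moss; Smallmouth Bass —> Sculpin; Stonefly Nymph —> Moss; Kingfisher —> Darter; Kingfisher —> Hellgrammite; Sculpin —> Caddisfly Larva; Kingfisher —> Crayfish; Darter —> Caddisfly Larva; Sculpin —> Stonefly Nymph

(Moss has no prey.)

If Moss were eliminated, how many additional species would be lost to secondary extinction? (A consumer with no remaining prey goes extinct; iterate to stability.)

Remove Moss.
Round 1: Caddisfly Larva (all prey gone), Stonefly Nymph (all prey gone) → extinct.
Round 2: Darter (all prey gone), Sculpin (all prey gone), Water Strider (all prey gone), Hellgrammite (all prey gone), Crayfish (all prey gone) → extinct.
Round 3: Kingfisher (all prey gone), Smallmouth Bass (all prey gone) → extinct.
No further losses. Total secondary extinctions: 9.

9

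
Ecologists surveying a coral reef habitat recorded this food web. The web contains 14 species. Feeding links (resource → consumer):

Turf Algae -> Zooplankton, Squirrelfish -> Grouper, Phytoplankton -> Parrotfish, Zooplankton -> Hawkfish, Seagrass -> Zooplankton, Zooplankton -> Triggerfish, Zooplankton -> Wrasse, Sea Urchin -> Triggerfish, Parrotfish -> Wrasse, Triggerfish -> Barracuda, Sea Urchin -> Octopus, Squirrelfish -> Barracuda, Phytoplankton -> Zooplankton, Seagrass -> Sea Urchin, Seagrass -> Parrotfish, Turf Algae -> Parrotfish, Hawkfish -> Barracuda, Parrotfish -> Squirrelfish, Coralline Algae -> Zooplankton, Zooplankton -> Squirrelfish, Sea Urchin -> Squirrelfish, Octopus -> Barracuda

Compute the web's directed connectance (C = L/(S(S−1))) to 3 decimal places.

The web has S = 14 species and L = 22 feeding links.
C = L / (S(S−1)) = 22 / 182 = 0.1209 ≈ 0.121.

C = 0.121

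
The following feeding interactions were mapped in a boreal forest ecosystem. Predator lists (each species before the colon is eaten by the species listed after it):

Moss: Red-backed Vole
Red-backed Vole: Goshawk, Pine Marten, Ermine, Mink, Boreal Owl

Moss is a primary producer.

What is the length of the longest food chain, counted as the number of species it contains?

One longest chain: Moss → Red-backed Vole → Goshawk.
It has 3 species and 2 links.

3 species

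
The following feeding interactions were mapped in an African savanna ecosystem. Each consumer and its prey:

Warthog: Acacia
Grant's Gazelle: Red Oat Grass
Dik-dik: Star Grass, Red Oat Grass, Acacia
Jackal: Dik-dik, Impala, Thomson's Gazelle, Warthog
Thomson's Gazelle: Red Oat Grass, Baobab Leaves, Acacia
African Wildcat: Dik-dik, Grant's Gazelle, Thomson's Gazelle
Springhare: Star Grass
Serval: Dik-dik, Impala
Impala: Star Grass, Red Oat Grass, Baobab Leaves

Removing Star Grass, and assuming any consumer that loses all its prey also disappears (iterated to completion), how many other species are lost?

Remove Star Grass.
Round 1: Springhare (all prey gone) → extinct.
No further losses. Total secondary extinctions: 1.

1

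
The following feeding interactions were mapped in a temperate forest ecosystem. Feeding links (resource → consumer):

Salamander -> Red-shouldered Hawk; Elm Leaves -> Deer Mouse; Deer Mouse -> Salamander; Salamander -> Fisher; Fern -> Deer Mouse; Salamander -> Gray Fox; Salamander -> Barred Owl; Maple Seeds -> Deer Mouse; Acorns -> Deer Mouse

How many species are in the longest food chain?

4 species

One longest chain: Fern → Deer Mouse → Salamander → Fisher.
It has 4 species and 3 links.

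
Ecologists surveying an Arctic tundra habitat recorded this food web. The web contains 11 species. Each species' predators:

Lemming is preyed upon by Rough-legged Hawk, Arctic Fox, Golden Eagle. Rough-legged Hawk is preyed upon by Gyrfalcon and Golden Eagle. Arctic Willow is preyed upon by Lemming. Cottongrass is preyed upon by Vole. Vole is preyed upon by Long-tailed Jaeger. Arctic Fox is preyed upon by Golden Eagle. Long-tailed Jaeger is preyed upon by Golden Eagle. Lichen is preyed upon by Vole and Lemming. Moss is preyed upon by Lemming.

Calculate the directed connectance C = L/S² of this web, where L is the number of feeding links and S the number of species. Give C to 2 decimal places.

C = 0.11

The web has S = 11 species and L = 13 feeding links.
C = L / S² = 13 / 121 = 0.1074 ≈ 0.11.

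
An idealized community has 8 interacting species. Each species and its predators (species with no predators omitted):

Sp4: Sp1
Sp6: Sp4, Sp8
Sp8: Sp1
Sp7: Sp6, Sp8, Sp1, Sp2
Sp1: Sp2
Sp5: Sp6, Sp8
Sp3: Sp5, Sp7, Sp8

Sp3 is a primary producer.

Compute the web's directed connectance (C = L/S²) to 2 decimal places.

C = 0.22

The web has S = 8 species and L = 14 feeding links.
C = L / S² = 14 / 64 = 0.2188 ≈ 0.22.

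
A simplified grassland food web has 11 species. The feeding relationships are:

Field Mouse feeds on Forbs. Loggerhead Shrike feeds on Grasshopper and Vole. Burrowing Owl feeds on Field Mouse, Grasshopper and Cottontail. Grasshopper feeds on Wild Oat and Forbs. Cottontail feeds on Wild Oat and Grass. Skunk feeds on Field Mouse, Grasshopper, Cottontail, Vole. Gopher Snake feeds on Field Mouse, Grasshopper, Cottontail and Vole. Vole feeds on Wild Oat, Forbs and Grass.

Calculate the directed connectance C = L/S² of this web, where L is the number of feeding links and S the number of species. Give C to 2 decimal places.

The web has S = 11 species and L = 21 feeding links.
C = L / S² = 21 / 121 = 0.1736 ≈ 0.17.

C = 0.17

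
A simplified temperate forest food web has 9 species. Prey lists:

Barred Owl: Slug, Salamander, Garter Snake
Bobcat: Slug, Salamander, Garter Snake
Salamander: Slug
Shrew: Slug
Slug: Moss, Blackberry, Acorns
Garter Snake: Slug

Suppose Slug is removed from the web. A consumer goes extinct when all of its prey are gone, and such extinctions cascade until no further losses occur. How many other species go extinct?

Remove Slug.
Round 1: Salamander (all prey gone), Garter Snake (all prey gone), Shrew (all prey gone) → extinct.
Round 2: Bobcat (all prey gone), Barred Owl (all prey gone) → extinct.
No further losses. Total secondary extinctions: 5.

5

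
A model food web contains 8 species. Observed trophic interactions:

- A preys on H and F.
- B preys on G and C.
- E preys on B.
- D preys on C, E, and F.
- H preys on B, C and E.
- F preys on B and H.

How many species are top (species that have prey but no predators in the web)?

2

Top species (has prey, but nothing eats it): A, D.
Count: 2.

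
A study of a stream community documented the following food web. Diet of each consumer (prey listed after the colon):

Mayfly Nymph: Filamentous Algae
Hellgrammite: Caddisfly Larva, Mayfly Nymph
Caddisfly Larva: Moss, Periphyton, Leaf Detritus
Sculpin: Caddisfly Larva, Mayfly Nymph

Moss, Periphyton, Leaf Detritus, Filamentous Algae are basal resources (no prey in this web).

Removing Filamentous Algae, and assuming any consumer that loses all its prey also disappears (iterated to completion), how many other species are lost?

Remove Filamentous Algae.
Round 1: Mayfly Nymph (all prey gone) → extinct.
No further losses. Total secondary extinctions: 1.

1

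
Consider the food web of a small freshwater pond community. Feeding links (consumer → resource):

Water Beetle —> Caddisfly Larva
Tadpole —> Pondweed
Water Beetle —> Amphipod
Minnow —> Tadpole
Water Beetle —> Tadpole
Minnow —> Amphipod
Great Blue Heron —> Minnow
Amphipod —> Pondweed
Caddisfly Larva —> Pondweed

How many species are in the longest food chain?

4 species

One longest chain: Pondweed → Tadpole → Minnow → Great Blue Heron.
It has 4 species and 3 links.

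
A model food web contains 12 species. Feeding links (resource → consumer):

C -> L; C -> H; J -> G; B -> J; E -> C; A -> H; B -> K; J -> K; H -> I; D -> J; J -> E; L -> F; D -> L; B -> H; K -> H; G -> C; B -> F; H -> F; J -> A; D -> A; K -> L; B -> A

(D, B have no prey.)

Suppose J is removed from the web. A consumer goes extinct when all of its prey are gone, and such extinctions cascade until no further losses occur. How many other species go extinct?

Remove J.
Round 1: G (all prey gone), E (all prey gone) → extinct.
Round 2: C (all prey gone) → extinct.
No further losses. Total secondary extinctions: 3.

3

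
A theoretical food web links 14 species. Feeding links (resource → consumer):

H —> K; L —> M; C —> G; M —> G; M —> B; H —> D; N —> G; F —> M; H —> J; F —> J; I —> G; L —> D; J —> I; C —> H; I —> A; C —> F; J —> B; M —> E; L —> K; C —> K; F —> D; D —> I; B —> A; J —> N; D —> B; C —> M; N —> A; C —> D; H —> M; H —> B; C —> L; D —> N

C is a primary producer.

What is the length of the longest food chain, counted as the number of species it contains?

5 species

One longest chain: C → H → D → I → A.
It has 5 species and 4 links.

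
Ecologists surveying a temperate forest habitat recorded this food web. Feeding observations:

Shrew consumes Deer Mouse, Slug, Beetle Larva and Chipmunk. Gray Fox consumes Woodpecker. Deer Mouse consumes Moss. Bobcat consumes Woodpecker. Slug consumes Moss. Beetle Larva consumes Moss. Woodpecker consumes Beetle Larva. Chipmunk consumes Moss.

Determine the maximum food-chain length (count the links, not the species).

One longest chain: Moss → Beetle Larva → Woodpecker → Bobcat.
It has 4 species and 3 links.

3 links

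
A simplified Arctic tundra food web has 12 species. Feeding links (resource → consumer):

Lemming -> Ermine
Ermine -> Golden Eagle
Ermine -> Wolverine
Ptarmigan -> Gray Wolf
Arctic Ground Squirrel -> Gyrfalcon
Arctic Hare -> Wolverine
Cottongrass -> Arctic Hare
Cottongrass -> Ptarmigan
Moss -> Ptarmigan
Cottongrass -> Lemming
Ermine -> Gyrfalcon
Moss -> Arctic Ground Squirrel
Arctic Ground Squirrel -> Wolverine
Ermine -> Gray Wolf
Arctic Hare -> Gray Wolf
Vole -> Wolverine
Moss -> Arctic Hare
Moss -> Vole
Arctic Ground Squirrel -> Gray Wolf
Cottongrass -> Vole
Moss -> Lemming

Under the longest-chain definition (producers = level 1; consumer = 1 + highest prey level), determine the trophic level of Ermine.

Trophic level 3

Moss is a producer → level 1.
Lemming eats Moss (level 1); other prey at levels: Cottongrass 1 → level 2.
Ermine eats Lemming → level 3.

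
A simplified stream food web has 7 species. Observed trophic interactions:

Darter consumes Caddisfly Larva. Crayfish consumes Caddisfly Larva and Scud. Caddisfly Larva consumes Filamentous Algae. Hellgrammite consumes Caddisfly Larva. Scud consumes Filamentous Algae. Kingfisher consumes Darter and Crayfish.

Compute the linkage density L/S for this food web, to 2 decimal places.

There are L = 8 links among S = 7 species.
L/S = 8/7 = 1.1429 ≈ 1.14.

L/S = 1.14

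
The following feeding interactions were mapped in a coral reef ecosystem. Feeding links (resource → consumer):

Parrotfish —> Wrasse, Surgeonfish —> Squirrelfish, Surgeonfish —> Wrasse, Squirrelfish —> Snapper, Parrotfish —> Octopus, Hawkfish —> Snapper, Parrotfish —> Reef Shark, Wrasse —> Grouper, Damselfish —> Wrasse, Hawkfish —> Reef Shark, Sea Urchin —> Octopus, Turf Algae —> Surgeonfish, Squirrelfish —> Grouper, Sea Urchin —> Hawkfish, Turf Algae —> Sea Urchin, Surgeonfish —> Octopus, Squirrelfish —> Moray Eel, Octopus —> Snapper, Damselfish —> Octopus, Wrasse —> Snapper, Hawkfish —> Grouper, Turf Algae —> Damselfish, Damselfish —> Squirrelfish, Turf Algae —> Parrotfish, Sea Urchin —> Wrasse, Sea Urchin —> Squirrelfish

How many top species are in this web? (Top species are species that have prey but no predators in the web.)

Top species (has prey, but nothing eats it): Grouper, Snapper, Reef Shark, Moray Eel.
Count: 4.

4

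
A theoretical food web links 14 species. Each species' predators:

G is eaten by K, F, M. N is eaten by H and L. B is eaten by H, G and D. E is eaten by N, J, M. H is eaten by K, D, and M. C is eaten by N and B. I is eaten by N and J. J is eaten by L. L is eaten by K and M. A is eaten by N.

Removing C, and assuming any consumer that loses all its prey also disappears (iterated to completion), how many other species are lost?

3

Remove C.
Round 1: B (all prey gone) → extinct.
Round 2: G (all prey gone) → extinct.
Round 3: F (all prey gone) → extinct.
No further losses. Total secondary extinctions: 3.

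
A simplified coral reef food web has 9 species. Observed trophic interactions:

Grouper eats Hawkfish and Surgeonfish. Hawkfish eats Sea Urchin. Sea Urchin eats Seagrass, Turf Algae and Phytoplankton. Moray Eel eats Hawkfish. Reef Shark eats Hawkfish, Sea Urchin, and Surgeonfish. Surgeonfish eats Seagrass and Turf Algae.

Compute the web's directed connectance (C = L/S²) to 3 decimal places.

The web has S = 9 species and L = 12 feeding links.
C = L / S² = 12 / 81 = 0.1481 ≈ 0.148.

C = 0.148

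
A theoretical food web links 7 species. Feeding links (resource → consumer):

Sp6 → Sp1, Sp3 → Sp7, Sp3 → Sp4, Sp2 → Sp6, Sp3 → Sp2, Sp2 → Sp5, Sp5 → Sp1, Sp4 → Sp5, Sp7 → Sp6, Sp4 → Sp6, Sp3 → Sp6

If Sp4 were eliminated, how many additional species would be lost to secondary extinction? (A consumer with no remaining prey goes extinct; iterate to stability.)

0

Remove Sp4.
Every predator of it retains at least one other prey: Sp6 still has Sp3, Sp7, Sp2; Sp5 still has Sp2.
No consumer loses all prey, so no secondary extinctions occur.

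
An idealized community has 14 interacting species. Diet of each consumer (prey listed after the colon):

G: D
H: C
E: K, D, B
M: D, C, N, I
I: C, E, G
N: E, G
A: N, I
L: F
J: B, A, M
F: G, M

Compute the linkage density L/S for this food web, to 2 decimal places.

There are L = 22 links among S = 14 species.
L/S = 22/14 = 1.5714 ≈ 1.57.

L/S = 1.57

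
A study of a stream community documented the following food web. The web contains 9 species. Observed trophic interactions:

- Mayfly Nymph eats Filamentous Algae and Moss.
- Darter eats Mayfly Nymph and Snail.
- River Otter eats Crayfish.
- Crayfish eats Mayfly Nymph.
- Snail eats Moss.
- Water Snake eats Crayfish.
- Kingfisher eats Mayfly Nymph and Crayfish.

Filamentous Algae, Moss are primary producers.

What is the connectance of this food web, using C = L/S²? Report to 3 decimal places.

C = 0.123

The web has S = 9 species and L = 10 feeding links.
C = L / S² = 10 / 81 = 0.1235 ≈ 0.123.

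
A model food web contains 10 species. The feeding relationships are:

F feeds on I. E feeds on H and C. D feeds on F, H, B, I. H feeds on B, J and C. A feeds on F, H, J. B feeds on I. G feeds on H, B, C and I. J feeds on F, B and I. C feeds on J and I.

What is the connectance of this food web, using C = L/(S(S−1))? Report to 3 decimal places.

The web has S = 10 species and L = 23 feeding links.
C = L / (S(S−1)) = 23 / 90 = 0.2556 ≈ 0.256.

C = 0.256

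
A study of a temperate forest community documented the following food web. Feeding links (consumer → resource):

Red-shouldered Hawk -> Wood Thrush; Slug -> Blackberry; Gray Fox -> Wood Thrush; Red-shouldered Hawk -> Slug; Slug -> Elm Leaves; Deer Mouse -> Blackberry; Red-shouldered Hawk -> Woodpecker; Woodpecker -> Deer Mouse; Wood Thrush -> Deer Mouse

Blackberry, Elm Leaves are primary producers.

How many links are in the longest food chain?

3 links

One longest chain: Blackberry → Deer Mouse → Woodpecker → Red-shouldered Hawk.
It has 4 species and 3 links.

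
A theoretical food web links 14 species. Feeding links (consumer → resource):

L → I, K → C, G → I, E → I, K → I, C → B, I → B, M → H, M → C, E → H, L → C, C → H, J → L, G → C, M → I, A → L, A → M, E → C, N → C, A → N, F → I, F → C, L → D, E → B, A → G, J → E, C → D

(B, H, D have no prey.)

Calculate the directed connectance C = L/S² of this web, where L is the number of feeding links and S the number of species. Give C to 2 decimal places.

The web has S = 14 species and L = 27 feeding links.
C = L / S² = 27 / 196 = 0.1378 ≈ 0.14.

C = 0.14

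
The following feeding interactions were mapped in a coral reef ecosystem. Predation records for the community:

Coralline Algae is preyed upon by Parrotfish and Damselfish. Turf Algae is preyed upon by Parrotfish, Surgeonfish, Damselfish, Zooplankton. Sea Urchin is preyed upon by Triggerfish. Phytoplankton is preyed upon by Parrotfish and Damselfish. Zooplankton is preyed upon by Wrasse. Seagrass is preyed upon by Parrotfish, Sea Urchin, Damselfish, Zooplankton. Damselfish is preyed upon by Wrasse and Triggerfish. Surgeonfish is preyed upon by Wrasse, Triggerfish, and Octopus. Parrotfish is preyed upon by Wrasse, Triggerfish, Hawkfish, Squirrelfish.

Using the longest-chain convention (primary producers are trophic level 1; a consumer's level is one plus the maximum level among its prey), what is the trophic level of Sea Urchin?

Trophic level 2

Seagrass is a producer → level 1.
Sea Urchin eats Seagrass → level 2.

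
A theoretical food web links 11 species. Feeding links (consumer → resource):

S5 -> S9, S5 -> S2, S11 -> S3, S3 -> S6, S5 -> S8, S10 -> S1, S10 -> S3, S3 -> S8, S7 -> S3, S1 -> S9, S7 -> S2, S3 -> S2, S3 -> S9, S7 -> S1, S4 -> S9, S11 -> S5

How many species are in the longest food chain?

3 species

One longest chain: S8 → S5 → S11.
It has 3 species and 2 links.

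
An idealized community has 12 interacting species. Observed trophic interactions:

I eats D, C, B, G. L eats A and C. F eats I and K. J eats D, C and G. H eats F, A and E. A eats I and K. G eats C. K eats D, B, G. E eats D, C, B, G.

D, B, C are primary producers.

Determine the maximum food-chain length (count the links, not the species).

One longest chain: C → G → K → A → L.
It has 5 species and 4 links.

4 links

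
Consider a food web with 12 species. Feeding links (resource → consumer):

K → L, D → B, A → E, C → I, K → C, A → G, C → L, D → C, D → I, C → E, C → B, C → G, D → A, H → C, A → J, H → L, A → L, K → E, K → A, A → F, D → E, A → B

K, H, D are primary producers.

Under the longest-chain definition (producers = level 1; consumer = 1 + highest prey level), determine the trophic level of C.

Trophic level 2

K is a producer → level 1.
C eats K (level 1); other prey at levels: H 1, D 1 → level 2.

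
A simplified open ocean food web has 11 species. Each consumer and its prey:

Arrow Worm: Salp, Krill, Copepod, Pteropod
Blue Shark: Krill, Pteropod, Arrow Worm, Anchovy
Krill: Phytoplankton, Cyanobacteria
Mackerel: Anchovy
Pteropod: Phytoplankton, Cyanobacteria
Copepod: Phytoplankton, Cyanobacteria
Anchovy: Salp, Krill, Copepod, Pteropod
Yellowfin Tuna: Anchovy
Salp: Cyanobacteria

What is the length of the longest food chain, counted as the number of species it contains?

4 species

One longest chain: Cyanobacteria → Salp → Anchovy → Mackerel.
It has 4 species and 3 links.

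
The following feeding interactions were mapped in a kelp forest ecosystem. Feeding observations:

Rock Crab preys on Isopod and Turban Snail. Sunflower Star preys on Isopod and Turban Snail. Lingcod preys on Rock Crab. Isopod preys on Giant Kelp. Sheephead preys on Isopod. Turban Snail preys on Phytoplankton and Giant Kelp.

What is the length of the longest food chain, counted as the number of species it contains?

4 species

One longest chain: Giant Kelp → Isopod → Rock Crab → Lingcod.
It has 4 species and 3 links.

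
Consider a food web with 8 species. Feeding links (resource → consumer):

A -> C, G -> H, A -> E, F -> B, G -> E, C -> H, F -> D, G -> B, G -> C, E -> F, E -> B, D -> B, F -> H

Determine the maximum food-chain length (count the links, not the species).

One longest chain: G → E → F → D → B.
It has 5 species and 4 links.

4 links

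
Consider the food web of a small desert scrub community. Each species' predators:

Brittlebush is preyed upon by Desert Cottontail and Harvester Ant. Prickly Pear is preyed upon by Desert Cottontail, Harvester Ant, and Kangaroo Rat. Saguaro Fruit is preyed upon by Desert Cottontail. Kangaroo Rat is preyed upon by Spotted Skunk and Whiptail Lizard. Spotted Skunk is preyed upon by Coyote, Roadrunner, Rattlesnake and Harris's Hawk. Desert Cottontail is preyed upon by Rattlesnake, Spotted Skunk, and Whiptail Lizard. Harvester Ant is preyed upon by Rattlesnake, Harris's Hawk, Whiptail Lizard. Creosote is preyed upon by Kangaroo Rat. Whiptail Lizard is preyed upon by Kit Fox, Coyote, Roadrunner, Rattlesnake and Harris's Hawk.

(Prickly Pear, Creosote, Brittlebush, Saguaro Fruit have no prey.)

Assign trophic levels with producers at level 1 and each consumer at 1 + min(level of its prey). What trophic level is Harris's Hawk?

Prickly Pear is a producer → level 1.
Harvester Ant eats Prickly Pear → level 2.
Harris's Hawk eats Harvester Ant → level 3.
No prey of Harris's Hawk is below level 2, so 3 is the minimum.

Trophic level 3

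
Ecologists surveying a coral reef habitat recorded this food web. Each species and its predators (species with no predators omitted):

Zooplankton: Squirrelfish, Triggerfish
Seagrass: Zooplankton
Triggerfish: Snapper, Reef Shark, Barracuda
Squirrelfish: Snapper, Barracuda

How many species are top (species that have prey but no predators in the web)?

Top species (has prey, but nothing eats it): Snapper, Reef Shark, Barracuda.
Count: 3.

3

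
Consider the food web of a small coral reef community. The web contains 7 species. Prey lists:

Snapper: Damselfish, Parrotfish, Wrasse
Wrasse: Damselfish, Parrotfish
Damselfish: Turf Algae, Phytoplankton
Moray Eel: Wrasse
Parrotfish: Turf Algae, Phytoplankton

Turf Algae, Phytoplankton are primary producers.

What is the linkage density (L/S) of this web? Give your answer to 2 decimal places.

L/S = 1.43

There are L = 10 links among S = 7 species.
L/S = 10/7 = 1.4286 ≈ 1.43.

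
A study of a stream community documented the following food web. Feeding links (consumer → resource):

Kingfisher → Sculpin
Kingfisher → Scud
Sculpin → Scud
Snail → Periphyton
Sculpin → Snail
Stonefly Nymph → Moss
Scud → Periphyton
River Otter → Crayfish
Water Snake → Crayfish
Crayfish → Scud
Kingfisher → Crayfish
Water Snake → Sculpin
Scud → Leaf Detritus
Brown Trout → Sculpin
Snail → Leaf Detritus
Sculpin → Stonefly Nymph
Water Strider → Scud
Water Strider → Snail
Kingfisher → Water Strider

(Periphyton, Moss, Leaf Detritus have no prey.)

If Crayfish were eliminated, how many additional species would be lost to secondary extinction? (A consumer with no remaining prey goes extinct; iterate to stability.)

1

Remove Crayfish.
Round 1: River Otter (all prey gone) → extinct.
No further losses. Total secondary extinctions: 1.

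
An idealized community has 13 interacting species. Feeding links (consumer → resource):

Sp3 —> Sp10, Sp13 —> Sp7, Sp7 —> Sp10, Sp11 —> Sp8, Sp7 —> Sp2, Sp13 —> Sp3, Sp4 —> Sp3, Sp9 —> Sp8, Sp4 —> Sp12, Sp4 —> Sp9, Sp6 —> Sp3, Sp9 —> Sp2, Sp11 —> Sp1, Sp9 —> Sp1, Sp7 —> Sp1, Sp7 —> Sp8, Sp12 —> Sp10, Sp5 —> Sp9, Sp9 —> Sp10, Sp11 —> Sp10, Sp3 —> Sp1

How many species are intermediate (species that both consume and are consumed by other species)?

4

Intermediate species (has both prey and predators): Sp3, Sp12, Sp9, Sp7.
Count: 4.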